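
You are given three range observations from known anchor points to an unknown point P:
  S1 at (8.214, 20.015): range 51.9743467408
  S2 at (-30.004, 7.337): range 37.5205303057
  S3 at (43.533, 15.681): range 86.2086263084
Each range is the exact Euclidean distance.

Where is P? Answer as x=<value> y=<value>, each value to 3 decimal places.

eq1: (x − 8.214)² + (y − 20.015)² = 51.9743467408²
eq2: (x + 30.004)² + (y − 7.337)² = 37.5205303057²
eq3: (x − 43.533)² + (y − 15.681)² = 86.2086263084²
eq1−eq3, eq1−eq2 (x²,y² cancel):
  70.638·x − 8.668·y = -3057.648702
  -76.436·x − 25.356·y = 1779.544089
det = 70.638·-25.356 − -8.668·-76.436 = -2453.644376
x = (-3057.648702·-25.356 − -8.668·1779.544089) / -2453.644376 = -37.884393
y = (70.638·1779.544089 − -3057.648702·-76.436) / -2453.644376 = 44.020642

x=-37.884 y=44.021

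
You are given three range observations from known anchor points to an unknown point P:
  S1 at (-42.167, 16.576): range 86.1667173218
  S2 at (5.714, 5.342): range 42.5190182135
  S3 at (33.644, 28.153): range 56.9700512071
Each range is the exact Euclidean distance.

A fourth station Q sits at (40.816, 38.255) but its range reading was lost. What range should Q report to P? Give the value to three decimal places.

67.715

eq1: (x + 42.167)² + (y − 16.576)² = 86.1667173218²
eq2: (x − 5.714)² + (y − 5.342)² = 42.5190182135²
eq3: (x − 33.644)² + (y − 28.153)² = 56.9700512071²
eq1−eq2, eq1−eq3 (x²,y² cancel):
  95.762·x − 22.468·y = 3625.203359
  151.622·x + 23.154·y = 4050.806919
det = 95.762·23.154 − -22.468·151.622 = 5623.916444
x = (3625.203359·23.154 − -22.468·4050.806919) / 5623.916444 = 31.108479
y = (95.762·4050.806919 − 3625.203359·151.622) / 5623.916444 = -28.760600
|P − Q| = √((31.108479 − 40.816)² + (-28.760600 − 38.255)²) = 67.715040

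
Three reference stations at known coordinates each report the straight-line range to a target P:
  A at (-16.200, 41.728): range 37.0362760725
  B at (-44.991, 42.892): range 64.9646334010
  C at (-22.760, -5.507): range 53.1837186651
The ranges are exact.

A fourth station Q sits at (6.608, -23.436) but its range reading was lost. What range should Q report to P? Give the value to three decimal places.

eq1: (x + 16.200)² + (y − 41.728)² = 37.0362760725²
eq2: (x + 44.991)² + (y − 42.892)² = 64.9646334010²
eq3: (x + 22.760)² + (y + 5.507)² = 53.1837186651²
eq3−eq1, eq3−eq2 (x²,y² cancel):
  13.120·x + 94.470·y = 2912.143521
  -44.462·x + 96.798·y = 1923.673434
det = 13.120·96.798 − 94.470·-44.462 = 5470.314900
x = (2912.143521·96.798 − 94.470·1923.673434) / 5470.314900 = 18.309776
y = (13.120·1923.673434 − 2912.143521·-44.462) / 5470.314900 = 28.283257
|P − Q| = √((18.309776 − 6.608)² + (28.283257 − -23.436)²) = 53.026532

53.027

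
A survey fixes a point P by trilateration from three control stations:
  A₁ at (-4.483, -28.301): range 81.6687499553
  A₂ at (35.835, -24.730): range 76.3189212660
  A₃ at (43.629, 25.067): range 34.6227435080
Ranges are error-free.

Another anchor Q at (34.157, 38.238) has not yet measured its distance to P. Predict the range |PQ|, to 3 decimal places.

18.747

eq1: (x + 4.483)² + (y + 28.301)² = 81.6687499553²
eq2: (x − 35.835)² + (y + 24.730)² = 76.3189212660²
eq3: (x − 43.629)² + (y − 25.067)² = 34.6227435080²
eq1−eq2, eq1−eq3 (x²,y² cancel):
  80.636·x + 7.142·y = 1919.883211
  96.224·x + 106.736·y = 7181.850591
det = 80.636·106.736 − 7.142·96.224 = 7919.532288
x = (1919.883211·106.736 − 7.142·7181.850591) / 7919.532288 = 19.398605
y = (80.636·7181.850591 − 1919.883211·96.224) / 7919.532288 = 49.797999
|P − Q| = √((19.398605 − 34.157)² + (49.797999 − 38.238)²) = 18.746835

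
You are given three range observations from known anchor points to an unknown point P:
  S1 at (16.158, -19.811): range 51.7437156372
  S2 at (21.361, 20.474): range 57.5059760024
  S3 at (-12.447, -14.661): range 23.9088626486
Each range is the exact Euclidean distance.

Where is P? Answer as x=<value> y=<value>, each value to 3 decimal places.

eq1: (x − 16.158)² + (y + 19.811)² = 51.7437156372²
eq2: (x − 21.361)² + (y − 20.474)² = 57.5059760024²
eq3: (x + 12.447)² + (y + 14.661)² = 23.9088626486²
eq1−eq3, eq1−eq2 (x²,y² cancel):
  -57.210·x + 10.300·y = 1822.094440
  10.406·x + 80.570·y = -407.604856
det = -57.210·80.570 − 10.300·10.406 = -4716.591500
x = (1822.094440·80.570 − 10.300·-407.604856) / -4716.591500 = -32.015594
y = (-57.210·-407.604856 − 1822.094440·10.406) / -4716.591500 = -0.924048

x=-32.016 y=-0.924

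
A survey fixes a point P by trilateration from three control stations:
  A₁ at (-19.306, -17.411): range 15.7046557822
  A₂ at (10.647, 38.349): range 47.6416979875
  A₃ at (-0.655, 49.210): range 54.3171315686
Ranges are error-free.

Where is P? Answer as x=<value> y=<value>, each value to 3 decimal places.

x=-10.930 y=-4.126

eq1: (x + 19.306)² + (y + 17.411)² = 15.7046557822²
eq2: (x − 10.647)² + (y − 38.349)² = 47.6416979875²
eq3: (x + 0.655)² + (y − 49.210)² = 54.3171315686²
eq3−eq1, eq3−eq2 (x²,y² cancel):
  -37.302·x − 133.242·y = 957.526001
  22.604·x − 21.722·y = -157.429320
det = -37.302·-21.722 − -133.242·22.604 = 3822.076212
x = (957.526001·-21.722 − -133.242·-157.429320) / 3822.076212 = -10.930074
y = (-37.302·-157.429320 − 957.526001·22.604) / 3822.076212 = -4.126419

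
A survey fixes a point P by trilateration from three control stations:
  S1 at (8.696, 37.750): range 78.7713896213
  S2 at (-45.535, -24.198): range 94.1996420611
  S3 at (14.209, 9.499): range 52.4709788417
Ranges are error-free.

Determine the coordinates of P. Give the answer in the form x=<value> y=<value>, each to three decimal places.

x=48.471 y=-30.242

eq1: (x − 8.696)² + (y − 37.750)² = 78.7713896213²
eq2: (x + 45.535)² + (y + 24.198)² = 94.1996420611²
eq3: (x − 14.209)² + (y − 9.499)² = 52.4709788417²
eq2−eq1, eq2−eq3 (x²,y² cancel):
  108.462·x + 123.896·y = 1510.344229
  119.488·x + 67.394·y = 3753.516197
det = 108.462·67.394 − 123.896·119.488 = -7494.397220
x = (1510.344229·67.394 − 123.896·3753.516197) / -7494.397220 = 48.470543
y = (108.462·3753.516197 − 1510.344229·119.488) / -7494.397220 = -30.242040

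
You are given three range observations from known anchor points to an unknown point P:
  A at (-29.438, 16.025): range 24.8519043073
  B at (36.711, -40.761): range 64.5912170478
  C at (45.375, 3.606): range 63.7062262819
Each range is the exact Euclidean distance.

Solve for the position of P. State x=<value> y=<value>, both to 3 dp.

eq1: (x + 29.438)² + (y − 16.025)² = 24.8519043073²
eq2: (x − 36.711)² + (y + 40.761)² = 64.5912170478²
eq3: (x − 45.375)² + (y − 3.606)² = 63.7062262819²
eq2−eq3, eq2−eq1 (x²,y² cancel):
  17.328·x + 88.734·y = -823.720728
  -132.298·x + 113.572·y = 1668.647999
det = 17.328·113.572 − 88.734·-132.298 = 13707.306348
x = (-823.720728·113.572 − 88.734·1668.647999) / 13707.306348 = -17.626908
y = (17.328·1668.647999 − -823.720728·-132.298) / 13707.306348 = -5.840847

x=-17.627 y=-5.841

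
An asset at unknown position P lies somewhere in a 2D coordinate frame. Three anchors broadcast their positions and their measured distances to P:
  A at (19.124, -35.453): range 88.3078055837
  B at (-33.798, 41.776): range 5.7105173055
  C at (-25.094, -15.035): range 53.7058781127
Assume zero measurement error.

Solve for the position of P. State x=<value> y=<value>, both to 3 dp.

eq1: (x − 19.124)² + (y + 35.453)² = 88.3078055837²
eq2: (x + 33.798)² + (y − 41.776)² = 5.7105173055²
eq3: (x + 25.094)² + (y + 15.035)² = 53.7058781127²
eq2−eq3, eq2−eq1 (x²,y² cancel):
  17.408·x − 113.622·y = -4883.490255
  105.844·x − 154.458·y = -9030.554914
det = 17.408·-154.458 − -113.622·105.844 = 9337.402104
x = (-4883.490255·-154.458 − -113.622·-9030.554914) / 9337.402104 = -29.106123
y = (17.408·-9030.554914 − -4883.490255·105.844) / 9337.402104 = 38.520805

x=-29.106 y=38.521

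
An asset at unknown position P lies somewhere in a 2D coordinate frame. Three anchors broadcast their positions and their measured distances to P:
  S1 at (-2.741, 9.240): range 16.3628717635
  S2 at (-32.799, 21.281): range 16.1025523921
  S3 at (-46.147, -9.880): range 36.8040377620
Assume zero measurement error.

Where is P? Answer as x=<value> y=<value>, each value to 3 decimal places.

x=-18.329 y=14.217

eq1: (x + 2.741)² + (y − 9.240)² = 16.3628717635²
eq2: (x + 32.799)² + (y − 21.281)² = 16.1025523921²
eq3: (x + 46.147)² + (y + 9.880)² = 36.8040377620²
eq1−eq2, eq1−eq3 (x²,y² cancel):
  -60.116·x + 24.082·y = 1444.216060
  -86.812·x − 38.240·y = 1047.475705
det = -60.116·-38.240 − 24.082·-86.812 = 4389.442424
x = (1444.216060·-38.240 − 24.082·1047.475705) / 4389.442424 = -18.328554
y = (-60.116·1047.475705 − 1444.216060·-86.812) / 4389.442424 = 14.217121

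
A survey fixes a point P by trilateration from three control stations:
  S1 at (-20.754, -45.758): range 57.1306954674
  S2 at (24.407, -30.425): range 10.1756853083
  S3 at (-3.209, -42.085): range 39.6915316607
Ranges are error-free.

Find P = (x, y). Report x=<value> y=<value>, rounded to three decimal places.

eq1: (x + 20.754)² + (y + 45.758)² = 57.1306954674²
eq2: (x − 24.407)² + (y + 30.425)² = 10.1756853083²
eq3: (x + 3.209)² + (y + 42.085)² = 39.6915316607²
eq1−eq3, eq1−eq2 (x²,y² cancel):
  35.090·x + 7.346·y = 945.420505
  90.322·x + 30.666·y = 2157.230987
det = 35.090·30.666 − 7.346·90.322 = 412.564528
x = (945.420505·30.666 − 7.346·2157.230987) / 412.564528 = 31.862280
y = (35.090·2157.230987 − 945.420505·90.322) / 412.564528 = -23.499440

x=31.862 y=-23.499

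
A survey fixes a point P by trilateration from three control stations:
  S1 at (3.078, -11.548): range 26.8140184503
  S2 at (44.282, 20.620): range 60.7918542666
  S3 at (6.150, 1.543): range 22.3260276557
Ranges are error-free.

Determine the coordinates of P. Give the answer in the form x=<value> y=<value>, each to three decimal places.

eq1: (x − 3.078)² + (y + 11.548)² = 26.8140184503²
eq2: (x − 44.282)² + (y − 20.620)² = 60.7918542666²
eq3: (x − 6.150)² + (y − 1.543)² = 22.3260276557²
eq2−eq1, eq2−eq3 (x²,y² cancel):
  -82.408·x − 64.336·y = 733.408424
  -76.264·x − 38.154·y = 851.321459
det = -82.408·-38.154 − -64.336·-76.264 = -1762.325872
x = (733.408424·-38.154 − -64.336·851.321459) / -1762.325872 = -15.200453
y = (-82.408·851.321459 − 733.408424·-76.264) / -1762.325872 = 8.070607

x=-15.200 y=8.071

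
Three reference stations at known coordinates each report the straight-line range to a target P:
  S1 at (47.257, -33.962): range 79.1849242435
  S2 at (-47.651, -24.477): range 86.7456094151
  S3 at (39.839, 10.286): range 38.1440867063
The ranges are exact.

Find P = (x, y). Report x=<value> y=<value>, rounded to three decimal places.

eq1: (x − 47.257)² + (y + 33.962)² = 79.1849242435²
eq2: (x + 47.651)² + (y + 24.477)² = 86.7456094151²
eq3: (x − 39.839)² + (y − 10.286)² = 38.1440867063²
eq2−eq1, eq2−eq3 (x²,y² cancel):
  189.816·x − 18.970·y = 1771.448688
  174.980·x + 69.526·y = 4893.035789
det = 189.816·69.526 − -18.970·174.980 = 16516.517816
x = (1771.448688·69.526 − -18.970·4893.035789) / 16516.517816 = 13.076766
y = (189.816·4893.035789 − 1771.448688·174.980) / 16516.517816 = 37.466032

x=13.077 y=37.466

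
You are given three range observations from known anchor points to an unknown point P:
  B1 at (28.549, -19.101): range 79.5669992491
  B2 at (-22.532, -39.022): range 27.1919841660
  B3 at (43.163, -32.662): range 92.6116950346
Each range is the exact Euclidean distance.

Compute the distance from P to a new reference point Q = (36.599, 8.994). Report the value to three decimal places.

eq1: (x − 28.549)² + (y + 19.101)² = 79.5669992491²
eq2: (x + 22.532)² + (y + 39.022)² = 27.1919841660²
eq3: (x − 43.163)² + (y + 32.662)² = 92.6116950346²
eq1−eq3, eq1−eq2 (x²,y² cancel):
  29.228·x − 27.122·y = -496.061477
  -102.162·x − 39.842·y = 6442.017273
det = 29.228·-39.842 − -27.122·-102.162 = -3935.339740
x = (-496.061477·-39.842 − -27.122·6442.017273) / -3935.339740 = -49.419996
y = (29.228·6442.017273 − -496.061477·-102.162) / -3935.339740 = -34.967413
|P − Q| = √((-49.419996 − 36.599)² + (-34.967413 − 8.994)²) = 96.601622

96.602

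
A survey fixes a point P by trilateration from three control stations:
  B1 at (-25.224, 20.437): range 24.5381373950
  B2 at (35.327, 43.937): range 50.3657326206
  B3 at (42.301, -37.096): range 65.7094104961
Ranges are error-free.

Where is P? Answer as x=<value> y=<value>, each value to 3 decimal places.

eq1: (x + 25.224)² + (y − 20.437)² = 24.5381373950²
eq2: (x − 35.327)² + (y − 43.937)² = 50.3657326206²
eq3: (x − 42.301)² + (y + 37.096)² = 65.7094104961²
eq1−eq3, eq1−eq2 (x²,y² cancel):
  135.050·x − 115.066·y = -1604.039769
  121.102·x + 47.000·y = 189.948917
det = 135.050·47.000 − -115.066·121.102 = 20282.072732
x = (-1604.039769·47.000 − -115.066·189.948917) / 20282.072732 = -2.639435
y = (135.050·189.948917 − -1604.039769·121.102) / 20282.072732 = 10.842335

x=-2.639 y=10.842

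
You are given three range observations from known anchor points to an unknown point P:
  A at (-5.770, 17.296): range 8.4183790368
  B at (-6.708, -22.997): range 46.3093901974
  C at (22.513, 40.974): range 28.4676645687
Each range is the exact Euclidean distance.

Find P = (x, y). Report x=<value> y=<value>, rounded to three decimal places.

x=0.667 y=22.721

eq1: (x + 5.770)² + (y − 17.296)² = 8.4183790368²
eq2: (x + 6.708)² + (y + 22.997)² = 46.3093901974²
eq3: (x − 22.513)² + (y − 40.974)² = 28.4676645687²
eq3−eq1, eq3−eq2 (x²,y² cancel):
  -56.566·x − 47.356·y = -1113.720509
  -58.442·x − 127.942·y = -2945.996266
det = -56.566·-127.942 − -47.356·-58.442 = 4469.587820
x = (-1113.720509·-127.942 − -47.356·-2945.996266) / 4469.587820 = 0.666959
y = (-56.566·-2945.996266 − -1113.720509·-58.442) / 4469.587820 = 22.721373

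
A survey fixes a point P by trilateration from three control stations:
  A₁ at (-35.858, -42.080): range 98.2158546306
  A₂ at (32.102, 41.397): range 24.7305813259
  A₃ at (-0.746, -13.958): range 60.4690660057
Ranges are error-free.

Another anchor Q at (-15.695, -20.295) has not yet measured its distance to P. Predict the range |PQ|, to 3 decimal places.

70.242

eq1: (x + 35.858)² + (y + 42.080)² = 98.2158546306²
eq2: (x − 32.102)² + (y − 41.397)² = 24.7305813259²
eq3: (x + 0.746)² + (y + 13.958)² = 60.4690660057²
eq2−eq1, eq2−eq3 (x²,y² cancel):
  -135.920·x − 166.954·y = -8722.479897
  -65.696·x − 110.710·y = -5593.774024
det = -135.920·-110.710 − -166.954·-65.696 = 4079.493216
x = (-8722.479897·-110.710 − -166.954·-5593.774024) / 4079.493216 = 7.785967
y = (-135.920·-5593.774024 − -8722.479897·-65.696) / 4079.493216 = 45.906125
|P − Q| = √((7.785967 − -15.695)² + (45.906125 − -20.295)²) = 70.242044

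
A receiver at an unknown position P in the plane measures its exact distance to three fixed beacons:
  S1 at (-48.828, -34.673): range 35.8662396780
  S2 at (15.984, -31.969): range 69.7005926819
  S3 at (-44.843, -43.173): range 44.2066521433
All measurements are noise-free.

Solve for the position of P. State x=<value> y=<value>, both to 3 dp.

x=-45.410 y=1.030

eq1: (x + 48.828)² + (y + 34.673)² = 35.8662396780²
eq2: (x − 15.984)² + (y + 31.969)² = 69.7005926819²
eq3: (x + 44.843)² + (y + 43.173)² = 44.2066521433²
eq3−eq2, eq3−eq1 (x²,y² cancel):
  121.654·x + 22.408·y = -5501.241887
  -7.970·x + 17.000·y = 379.428880
det = 121.654·17.000 − 22.408·-7.970 = 2246.709760
x = (-5501.241887·17.000 − 22.408·379.428880) / 2246.709760 = -45.410118
y = (121.654·379.428880 − -5501.241887·-7.970) / 2246.709760 = 1.030014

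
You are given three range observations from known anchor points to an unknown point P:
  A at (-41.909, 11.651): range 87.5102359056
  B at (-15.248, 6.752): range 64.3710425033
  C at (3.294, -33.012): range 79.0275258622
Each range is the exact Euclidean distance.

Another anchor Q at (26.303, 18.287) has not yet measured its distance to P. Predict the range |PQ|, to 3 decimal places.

eq1: (x + 41.909)² + (y − 11.651)² = 87.5102359056²
eq2: (x + 15.248)² + (y − 6.752)² = 64.3710425033²
eq3: (x − 3.294)² + (y + 33.012)² = 79.0275258622²
eq3−eq1, eq3−eq2 (x²,y² cancel):
  -90.406·x + 89.326·y = -621.224042
  -37.084·x + 79.528·y = 1279.167159
det = -90.406·79.528 − 89.326·-37.084 = -3877.242984
x = (-621.224042·79.528 − 89.326·1279.167159) / -3877.242984 = 42.212364
y = (-90.406·1279.167159 − -621.224042·-37.084) / -3877.242984 = 35.768163
|P − Q| = √((42.212364 − 26.303)² + (35.768163 − 18.287)²) = 23.636813

23.637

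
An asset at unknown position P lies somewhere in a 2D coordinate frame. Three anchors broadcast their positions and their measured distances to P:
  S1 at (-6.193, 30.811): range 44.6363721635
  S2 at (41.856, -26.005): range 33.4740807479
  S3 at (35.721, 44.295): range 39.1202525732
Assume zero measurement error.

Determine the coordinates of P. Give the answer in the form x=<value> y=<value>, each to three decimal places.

eq1: (x + 6.193)² + (y − 30.811)² = 44.6363721635²
eq2: (x − 41.856)² + (y + 26.005)² = 33.4740807479²
eq3: (x − 35.721)² + (y − 44.295)² = 39.1202525732²
eq3−eq1, eq3−eq2 (x²,y² cancel):
  -83.828·x − 26.968·y = -2712.377455
  12.270·x − 140.600·y = -399.972026
det = -83.828·-140.600 − -26.968·12.270 = 12117.114160
x = (-2712.377455·-140.600 − -26.968·-399.972026) / 12117.114160 = 30.582680
y = (-83.828·-399.972026 − -2712.377455·12.270) / 12117.114160 = 5.513666

x=30.583 y=5.514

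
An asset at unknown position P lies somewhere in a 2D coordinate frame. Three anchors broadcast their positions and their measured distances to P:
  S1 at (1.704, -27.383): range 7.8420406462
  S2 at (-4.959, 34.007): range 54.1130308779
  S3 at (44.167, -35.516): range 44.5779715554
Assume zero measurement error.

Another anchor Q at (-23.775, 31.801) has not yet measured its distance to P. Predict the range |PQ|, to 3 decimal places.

57.729

eq1: (x − 1.704)² + (y + 27.383)² = 7.8420406462²
eq2: (x + 4.959)² + (y − 34.007)² = 54.1130308779²
eq3: (x − 44.167)² + (y + 35.516)² = 44.5779715554²
eq2−eq3, eq2−eq1 (x²,y² cancel):
  98.252·x − 139.046·y = 2972.066978
  13.326·x − 122.780·y = 2438.387084
det = 98.252·-122.780 − -139.046·13.326 = -10210.453564
x = (2972.066978·-122.780 − -139.046·2438.387084) / -10210.453564 = 2.532935
y = (98.252·2438.387084 − 2972.066978·13.326) / -10210.453564 = -19.584893
|P − Q| = √((2.532935 − -23.775)² + (-19.584893 − 31.801)²) = 57.728827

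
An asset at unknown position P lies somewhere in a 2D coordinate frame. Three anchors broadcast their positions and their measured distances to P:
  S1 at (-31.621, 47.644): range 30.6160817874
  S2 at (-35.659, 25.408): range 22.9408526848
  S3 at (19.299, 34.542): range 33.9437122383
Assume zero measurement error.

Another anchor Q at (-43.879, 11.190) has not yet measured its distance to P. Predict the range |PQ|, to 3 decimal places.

eq1: (x + 31.621)² + (y − 47.644)² = 30.6160817874²
eq2: (x + 35.659)² + (y − 25.408)² = 22.9408526848²
eq3: (x − 19.299)² + (y − 34.542)² = 33.9437122383²
eq3−eq2, eq3−eq1 (x²,y² cancel):
  -109.916·x − 18.268·y = 977.422459
  -101.840·x + 26.204·y = 1919.068349
det = -109.916·26.204 − -18.268·-101.840 = -4740.651984
x = (977.422459·26.204 − -18.268·1919.068349) / -4740.651984 = -12.797801
y = (-109.916·1919.068349 − 977.422459·-101.840) / -4740.651984 = 23.497952
|P − Q| = √((-12.797801 − -43.879)² + (23.497952 − 11.190)²) = 33.429428

33.429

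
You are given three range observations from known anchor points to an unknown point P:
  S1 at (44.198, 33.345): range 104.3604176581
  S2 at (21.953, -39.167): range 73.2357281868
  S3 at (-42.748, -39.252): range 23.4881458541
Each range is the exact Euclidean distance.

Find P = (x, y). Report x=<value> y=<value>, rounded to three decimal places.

x=-47.612 y=-16.273

eq1: (x − 44.198)² + (y − 33.345)² = 104.3604176581²
eq2: (x − 21.953)² + (y + 39.167)² = 73.2357281868²
eq3: (x + 42.748)² + (y + 39.252)² = 23.4881458541²
eq3−eq1, eq3−eq2 (x²,y² cancel):
  173.892·x + 145.194·y = -10642.162557
  129.402·x + 0.170·y = -6163.901797
det = 173.892·0.170 − 145.194·129.402 = -18758.832348
x = (-10642.162557·0.170 − 145.194·-6163.901797) / -18758.832348 = -47.612366
y = (173.892·-6163.901797 − -10642.162557·129.402) / -18758.832348 = -16.273076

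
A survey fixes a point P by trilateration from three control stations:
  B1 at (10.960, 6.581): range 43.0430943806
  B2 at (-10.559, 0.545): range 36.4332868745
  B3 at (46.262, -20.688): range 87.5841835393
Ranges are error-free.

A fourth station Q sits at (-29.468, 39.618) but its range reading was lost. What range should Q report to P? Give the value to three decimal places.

eq1: (x − 10.960)² + (y − 6.581)² = 43.0430943806²
eq2: (x + 10.559)² + (y − 0.545)² = 36.4332868745²
eq3: (x − 46.262)² + (y + 20.688)² = 87.5841835393²
eq2−eq1, eq2−eq3 (x²,y² cancel):
  43.038·x + 12.072·y = -473.681926
  113.642·x − 42.466·y = -3887.228332
det = 43.038·-42.466 − 12.072·113.642 = -3199.537932
x = (-473.681926·-42.466 − 12.072·-3887.228332) / -3199.537932 = -20.953650
y = (43.038·-3887.228332 − -473.681926·113.642) / -3199.537932 = 35.463987
|P − Q| = √((-20.953650 − -29.468)² + (35.463987 − 39.618)²) = 9.473647

9.474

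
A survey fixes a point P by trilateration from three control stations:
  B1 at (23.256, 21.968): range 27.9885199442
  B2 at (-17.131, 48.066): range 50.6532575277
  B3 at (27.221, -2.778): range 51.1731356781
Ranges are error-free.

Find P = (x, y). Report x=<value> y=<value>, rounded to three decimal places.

x=33.522 y=48.006

eq1: (x − 23.256)² + (y − 21.968)² = 27.9885199442²
eq2: (x + 17.131)² + (y − 48.066)² = 50.6532575277²
eq3: (x − 27.221)² + (y + 2.778)² = 51.1731356781²
eq1−eq3, eq1−eq2 (x²,y² cancel):
  7.930·x − 49.492·y = -2110.067001
  -80.774·x + 52.196·y = -202.018292
det = 7.930·52.196 − -49.492·-80.774 = -3583.752528
x = (-2110.067001·52.196 − -49.492·-202.018292) / -3583.752528 = 33.522222
y = (7.930·-202.018292 − -2110.067001·-80.774) / -3583.752528 = 48.005702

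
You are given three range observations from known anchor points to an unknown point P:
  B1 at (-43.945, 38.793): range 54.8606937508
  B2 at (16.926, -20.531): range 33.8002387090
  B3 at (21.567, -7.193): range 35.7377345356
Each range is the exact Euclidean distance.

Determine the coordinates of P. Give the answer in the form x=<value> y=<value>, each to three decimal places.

x=-14.171 y=-7.285

eq1: (x + 43.945)² + (y − 38.793)² = 54.8606937508²
eq2: (x − 16.926)² + (y + 20.531)² = 33.8002387090²
eq3: (x − 21.567)² + (y + 7.193)² = 35.7377345356²
eq2−eq1, eq2−eq3 (x²,y² cancel):
  -121.742·x + 118.648·y = 860.808855
  9.282·x + 26.676·y = -325.866232
det = -121.742·26.676 − 118.648·9.282 = -4348.880328
x = (860.808855·26.676 − 118.648·-325.866232) / -4348.880328 = -14.170616
y = (-121.742·-325.866232 − 860.808855·9.282) / -4348.880328 = -7.284997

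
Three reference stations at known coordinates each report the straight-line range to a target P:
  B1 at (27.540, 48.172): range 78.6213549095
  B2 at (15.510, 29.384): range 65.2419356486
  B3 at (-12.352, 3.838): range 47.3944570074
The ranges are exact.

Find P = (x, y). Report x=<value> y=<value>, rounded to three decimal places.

x=-49.625 y=33.111

eq1: (x − 27.540)² + (y − 48.172)² = 78.6213549095²
eq2: (x − 15.510)² + (y − 29.384)² = 65.2419356486²
eq3: (x + 12.352)² + (y − 3.838)² = 47.3944570074²
eq3−eq2, eq3−eq1 (x²,y² cancel):
  55.724·x + 51.092·y = -1073.598204
  79.784·x + 88.668·y = -1023.391857
det = 55.724·88.668 − 51.092·79.784 = 864.611504
x = (-1073.598204·88.668 − 51.092·-1023.391857) / 864.611504 = -49.625374
y = (55.724·-1023.391857 − -1073.598204·79.784) / 864.611504 = 33.111370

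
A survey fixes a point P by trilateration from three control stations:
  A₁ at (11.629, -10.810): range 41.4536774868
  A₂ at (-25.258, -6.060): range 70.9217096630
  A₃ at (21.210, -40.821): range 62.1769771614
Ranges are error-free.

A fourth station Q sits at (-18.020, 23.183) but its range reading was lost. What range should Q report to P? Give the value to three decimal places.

59.720

eq1: (x − 11.629)² + (y + 10.810)² = 41.4536774868²
eq2: (x + 25.258)² + (y + 6.060)² = 70.9217096630²
eq3: (x − 21.210)² + (y + 40.821)² = 62.1769771614²
eq2−eq1, eq2−eq3 (x²,y² cancel):
  73.774·x − 9.500·y = 2888.881101
  92.936·x − 69.522·y = 2605.440390
det = 73.774·-69.522 − -9.500·92.936 = -4246.024028
x = (2888.881101·-69.522 − -9.500·2605.440390) / -4246.024028 = 41.471529
y = (73.774·2605.440390 − 2888.881101·92.936) / -4246.024028 = 17.962050
|P − Q| = √((41.471529 − -18.020)² + (17.962050 − 23.183)²) = 59.720184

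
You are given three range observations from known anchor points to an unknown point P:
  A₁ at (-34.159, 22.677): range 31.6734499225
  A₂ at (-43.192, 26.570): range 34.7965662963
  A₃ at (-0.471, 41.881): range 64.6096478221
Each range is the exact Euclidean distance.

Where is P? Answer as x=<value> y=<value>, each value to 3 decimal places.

x=-41.321 y=-8.176

eq1: (x + 34.159)² + (y − 22.677)² = 31.6734499225²
eq2: (x + 43.192)² + (y − 26.570)² = 34.7965662963²
eq3: (x + 0.471)² + (y − 41.881)² = 64.6096478221²
eq2−eq3, eq2−eq1 (x²,y² cancel):
  85.442·x + 30.622·y = -3780.879328
  18.066·x − 7.786·y = -682.836558
det = 85.442·-7.786 − 30.622·18.066 = -1218.468464
x = (-3780.879328·-7.786 − 30.622·-682.836558) / -1218.468464 = -41.320518
y = (85.442·-682.836558 − -3780.879328·18.066) / -1218.468464 = -8.176202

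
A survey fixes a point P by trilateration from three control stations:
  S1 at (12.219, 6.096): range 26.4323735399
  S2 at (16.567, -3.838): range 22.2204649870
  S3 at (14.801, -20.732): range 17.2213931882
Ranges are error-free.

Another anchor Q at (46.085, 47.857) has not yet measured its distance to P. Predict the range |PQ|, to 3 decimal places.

80.070

eq1: (x − 12.219)² + (y − 6.096)² = 26.4323735399²
eq2: (x − 16.567)² + (y + 3.838)² = 22.2204649870²
eq3: (x − 14.801)² + (y + 20.732)² = 17.2213931882²
eq3−eq2, eq3−eq1 (x²,y² cancel):
  3.532·x + 33.788·y = -556.862373
  -5.164·x + 53.656·y = -864.514236
det = 3.532·53.656 − 33.788·-5.164 = 363.994224
x = (-556.862373·53.656 − 33.788·-864.514236) / 363.994224 = -1.837393
y = (3.532·-864.514236 − -556.862373·-5.164) / 363.994224 = -16.288999
|P − Q| = √((-1.837393 − 46.085)² + (-16.288999 − 47.857)²) = 80.070375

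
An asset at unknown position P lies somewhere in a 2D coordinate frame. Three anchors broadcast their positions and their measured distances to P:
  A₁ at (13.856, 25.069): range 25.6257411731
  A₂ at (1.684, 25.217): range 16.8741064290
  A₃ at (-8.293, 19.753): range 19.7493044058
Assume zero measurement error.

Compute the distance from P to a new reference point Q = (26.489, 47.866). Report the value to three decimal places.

34.848

eq1: (x − 13.856)² + (y − 25.069)² = 25.6257411731²
eq2: (x − 1.684)² + (y − 25.217)² = 16.8741064290²
eq3: (x + 8.293)² + (y − 19.753)² = 19.7493044058²
eq3−eq1, eq3−eq2 (x²,y² cancel):
  44.298·x + 10.632·y = 94.845053
  19.954·x + 10.928·y = 285.077644
det = 44.298·10.928 − 10.632·19.954 = 271.937616
x = (94.845053·10.928 − 10.632·285.077644) / 271.937616 = -7.334325
y = (44.298·285.077644 − 94.845053·19.954) / 271.937616 = 39.479023
|P − Q| = √((-7.334325 − 26.489)² + (39.479023 − 47.866)²) = 34.847650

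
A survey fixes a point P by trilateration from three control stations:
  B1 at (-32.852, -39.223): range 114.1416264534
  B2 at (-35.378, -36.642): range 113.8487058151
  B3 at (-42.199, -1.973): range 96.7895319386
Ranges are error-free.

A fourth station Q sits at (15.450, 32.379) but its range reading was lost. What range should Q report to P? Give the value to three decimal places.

29.687

eq1: (x + 32.852)² + (y + 39.223)² = 114.1416264534²
eq2: (x + 35.378)² + (y + 36.642)² = 113.8487058151²
eq3: (x + 42.199)² + (y + 1.973)² = 96.7895319386²
eq2−eq1, eq2−eq3 (x²,y² cancel):
  5.052·x − 5.162·y = -43.324489
  -13.642·x + 69.338·y = 2783.723605
det = 5.052·69.338 − -5.162·-13.642 = 279.875572
x = (-43.324489·69.338 − -5.162·2783.723605) / 279.875572 = 40.609289
y = (5.052·2783.723605 − -43.324489·-13.642) / 279.875572 = 48.136888
|P − Q| = √((40.609289 − 15.450)² + (48.136888 − 32.379)²) = 29.686711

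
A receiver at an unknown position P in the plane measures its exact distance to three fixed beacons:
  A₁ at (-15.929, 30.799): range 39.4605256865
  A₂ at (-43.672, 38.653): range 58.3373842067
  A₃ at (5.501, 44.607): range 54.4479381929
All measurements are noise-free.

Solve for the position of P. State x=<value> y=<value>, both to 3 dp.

x=-8.618 y=-7.978

eq1: (x + 15.929)² + (y − 30.799)² = 39.4605256865²
eq2: (x + 43.672)² + (y − 38.653)² = 58.3373842067²
eq3: (x − 5.501)² + (y − 44.607)² = 54.4479381929²
eq2−eq1, eq2−eq3 (x²,y² cancel):
  55.486·x − 15.708·y = -352.869242
  98.346·x + 11.908·y = -942.580120
det = 55.486·11.908 − -15.708·98.346 = 2205.546256
x = (-352.869242·11.908 − -15.708·-942.580120) / 2205.546256 = -8.618280
y = (55.486·-942.580120 − -352.869242·98.346) / 2205.546256 = -7.978396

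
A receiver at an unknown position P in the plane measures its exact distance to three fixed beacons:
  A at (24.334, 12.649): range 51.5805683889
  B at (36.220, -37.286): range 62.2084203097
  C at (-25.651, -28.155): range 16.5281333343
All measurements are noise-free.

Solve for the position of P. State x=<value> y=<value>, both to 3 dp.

eq1: (x − 24.334)² + (y − 12.649)² = 51.5805683889²
eq2: (x − 36.220)² + (y + 37.286)² = 62.2084203097²
eq3: (x + 25.651)² + (y + 28.155)² = 16.5281333343²
eq1−eq2, eq1−eq3 (x²,y² cancel):
  23.772·x − 99.870·y = 740.660917
  -99.970·x − 81.608·y = 3085.912913
det = 23.772·-81.608 − -99.870·-99.970 = -11923.989276
x = (740.660917·-81.608 − -99.870·3085.912913) / -11923.989276 = -20.777129
y = (23.772·3085.912913 − 740.660917·-99.970) / -11923.989276 = -12.361819

x=-20.777 y=-12.362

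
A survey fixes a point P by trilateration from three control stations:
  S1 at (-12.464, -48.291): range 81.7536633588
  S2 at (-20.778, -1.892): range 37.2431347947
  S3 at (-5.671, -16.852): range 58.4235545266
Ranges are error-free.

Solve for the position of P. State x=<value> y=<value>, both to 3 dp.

eq1: (x + 12.464)² + (y + 48.291)² = 81.7536633588²
eq2: (x + 20.778)² + (y + 1.892)² = 37.2431347947²
eq3: (x + 5.671)² + (y + 16.852)² = 58.4235545266²
eq3−eq1, eq3−eq2 (x²,y² cancel):
  -13.586·x − 62.878·y = -1099.127917
  -30.214·x + 29.920·y = 2145.415437
det = -13.586·29.920 − -62.878·-30.214 = -2306.289012
x = (-1099.127917·29.920 − -62.878·2145.415437) / -2306.289012 = -44.232758
y = (-13.586·2145.415437 − -1099.127917·-30.214) / -2306.289012 = 27.037663

x=-44.233 y=27.038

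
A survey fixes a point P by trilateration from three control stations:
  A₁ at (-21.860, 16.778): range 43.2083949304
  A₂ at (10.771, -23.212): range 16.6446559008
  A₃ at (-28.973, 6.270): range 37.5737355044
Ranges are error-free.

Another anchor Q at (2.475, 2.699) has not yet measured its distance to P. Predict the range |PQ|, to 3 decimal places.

eq1: (x + 21.860)² + (y − 16.778)² = 43.2083949304²
eq2: (x − 10.771)² + (y + 23.212)² = 16.6446559008²
eq3: (x + 28.973)² + (y − 6.270)² = 37.5737355044²
eq3−eq1, eq3−eq2 (x²,y² cancel):
  14.226·x + 21.016·y = -574.566538
  79.488·x − 58.964·y = 910.804786
det = 14.226·-58.964 − 21.016·79.488 = -2509.341672
x = (-574.566538·-58.964 − 21.016·910.804786) / -2509.341672 = -5.872962
y = (14.226·910.804786 − -574.566538·79.488) / -2509.341672 = -23.363998
|P − Q| = √((-5.872962 − 2.475)² + (-23.363998 − 2.699)²) = 27.367286

27.367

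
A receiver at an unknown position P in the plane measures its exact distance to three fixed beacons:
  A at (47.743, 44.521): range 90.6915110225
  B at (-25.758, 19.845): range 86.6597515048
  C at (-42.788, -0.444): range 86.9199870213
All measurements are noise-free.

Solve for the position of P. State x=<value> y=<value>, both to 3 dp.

eq1: (x − 47.743)² + (y − 44.521)² = 90.6915110225²
eq2: (x + 25.758)² + (y − 19.845)² = 86.6597515048²
eq3: (x + 42.788)² + (y + 0.444)² = 86.9199870213²
eq2−eq3, eq2−eq1 (x²,y² cancel):
  -34.060·x − 40.578·y = 728.539878
  147.002·x + 49.352·y = 2489.177260
det = -34.060·49.352 − -40.578·147.002 = 4284.118036
x = (728.539878·49.352 − -40.578·2489.177260) / 4284.118036 = 31.969412
y = (-34.060·2489.177260 − 728.539878·147.002) / 4284.118036 = -44.788261

x=31.969 y=-44.788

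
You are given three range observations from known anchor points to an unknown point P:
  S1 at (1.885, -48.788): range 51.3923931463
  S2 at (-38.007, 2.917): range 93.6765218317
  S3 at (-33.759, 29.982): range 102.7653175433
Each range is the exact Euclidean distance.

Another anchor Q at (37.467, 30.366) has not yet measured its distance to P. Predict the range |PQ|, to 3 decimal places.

61.563

eq1: (x − 1.885)² + (y + 48.788)² = 51.3923931463²
eq2: (x + 38.007)² + (y − 2.917)² = 93.6765218317²
eq3: (x + 33.759)² + (y − 29.982)² = 102.7653175433²
eq3−eq2, eq3−eq1 (x²,y² cancel):
  -8.496·x − 54.130·y = 1199.870280
  71.288·x − 157.540·y = 8264.764180
det = -8.496·-157.540 − -54.130·71.288 = 5197.279280
x = (1199.870280·-157.540 − -54.130·8264.764180) / 5197.279280 = 49.707570
y = (-8.496·8264.764180 − 1199.870280·71.288) / 5197.279280 = -29.968332
|P − Q| = √((49.707570 − 37.467)² + (-29.968332 − 30.366)²) = 61.563488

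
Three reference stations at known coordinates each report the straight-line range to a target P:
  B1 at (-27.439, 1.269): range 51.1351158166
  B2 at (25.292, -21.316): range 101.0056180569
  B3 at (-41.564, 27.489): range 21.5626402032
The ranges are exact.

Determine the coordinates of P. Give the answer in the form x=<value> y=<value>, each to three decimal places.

x=-48.157 y=48.019

eq1: (x + 27.439)² + (y − 1.269)² = 51.1351158166²
eq2: (x − 25.292)² + (y + 21.316)² = 101.0056180569²
eq3: (x + 41.564)² + (y − 27.489)² = 21.5626402032²
eq1−eq2, eq1−eq3 (x²,y² cancel):
  105.462·x − 45.170·y = -7247.786771
  -28.250·x + 52.440·y = 3878.554752
det = 105.462·52.440 − -45.170·-28.250 = 4254.374780
x = (-7247.786771·52.440 − -45.170·3878.554752) / 4254.374780 = -48.157398
y = (105.462·3878.554752 − -7247.786771·-28.250) / 4254.374780 = 48.018845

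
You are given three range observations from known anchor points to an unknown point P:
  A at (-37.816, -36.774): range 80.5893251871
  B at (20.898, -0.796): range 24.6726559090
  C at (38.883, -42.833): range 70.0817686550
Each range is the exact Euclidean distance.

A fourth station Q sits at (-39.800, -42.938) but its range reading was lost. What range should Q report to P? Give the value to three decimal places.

86.549

eq1: (x + 37.816)² + (y + 36.774)² = 80.5893251871²
eq2: (x − 20.898)² + (y + 0.796)² = 24.6726559090²
eq3: (x − 38.883)² + (y + 42.833)² = 70.0817686550²
eq2−eq1, eq2−eq3 (x²,y² cancel):
  -117.428·x − 71.956·y = -3540.882473
  35.970·x − 84.074·y = -1393.520790
det = -117.428·-84.074 − -71.956·35.970 = 12460.898992
x = (-3540.882473·-84.074 − -71.956·-1393.520790) / 12460.898992 = 15.843477
y = (-117.428·-1393.520790 − -3540.882473·35.970) / 12460.898992 = 23.353363
|P − Q| = √((15.843477 − -39.800)² + (23.353363 − -42.938)²) = 86.549069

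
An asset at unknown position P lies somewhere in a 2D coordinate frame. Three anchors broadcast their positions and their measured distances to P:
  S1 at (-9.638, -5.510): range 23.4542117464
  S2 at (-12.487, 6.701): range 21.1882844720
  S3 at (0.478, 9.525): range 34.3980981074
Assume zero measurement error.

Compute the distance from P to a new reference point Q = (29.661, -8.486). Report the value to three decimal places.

62.700

eq1: (x + 9.638)² + (y + 5.510)² = 23.4542117464²
eq2: (x + 12.487)² + (y − 6.701)² = 21.1882844720²
eq3: (x − 0.478)² + (y − 9.525)² = 34.3980981074²
eq3−eq2, eq3−eq1 (x²,y² cancel):
  -25.930·x − 5.648·y = 844.160216
  -20.232·x − 30.070·y = 665.426140
det = -25.930·-30.070 − -5.648·-20.232 = 665.444764
x = (844.160216·-30.070 − -5.648·665.426140) / 665.444764 = -32.497920
y = (-25.930·665.426140 − 844.160216·-20.232) / 665.444764 = -0.263659
|P − Q| = √((-32.497920 − 29.661)² + (-0.263659 − -8.486)²) = 62.700385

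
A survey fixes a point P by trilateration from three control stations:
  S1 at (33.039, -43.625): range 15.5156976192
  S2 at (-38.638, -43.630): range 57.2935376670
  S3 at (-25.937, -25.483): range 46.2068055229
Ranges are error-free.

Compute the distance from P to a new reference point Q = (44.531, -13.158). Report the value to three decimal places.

eq1: (x − 33.039)² + (y + 43.625)² = 15.5156976192²
eq2: (x + 38.638)² + (y + 43.630)² = 57.2935376670²
eq3: (x + 25.937)² + (y + 25.483)² = 46.2068055229²
eq2−eq3, eq2−eq1 (x²,y² cancel):
  25.402·x + 36.294·y = -926.880104
  143.354·x + 0.010·y = 2640.056788
det = 25.402·0.010 − 36.294·143.354 = -5202.636056
x = (-926.880104·0.010 − 36.294·2640.056788) / -5202.636056 = 18.419026
y = (25.402·2640.056788 − -926.880104·143.354) / -5202.636056 = -38.429498
|P − Q| = √((18.419026 − 44.531)² + (-38.429498 − -13.158)²) = 36.338462

36.338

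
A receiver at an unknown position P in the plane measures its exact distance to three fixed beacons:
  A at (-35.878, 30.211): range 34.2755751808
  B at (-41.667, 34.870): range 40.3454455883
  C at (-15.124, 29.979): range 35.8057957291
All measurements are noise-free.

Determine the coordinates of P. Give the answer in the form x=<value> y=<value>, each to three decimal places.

x=-28.457 y=-3.252

eq1: (x + 35.878)² + (y − 30.211)² = 34.2755751808²
eq2: (x + 41.667)² + (y − 34.870)² = 40.3454455883²
eq3: (x + 15.124)² + (y − 29.979)² = 35.8057957291²
eq1−eq3, eq1−eq2 (x²,y² cancel):
  41.508·x − 0.464·y = -1179.699542
  -11.578·x + 9.318·y = 299.180458
det = 41.508·9.318 − -0.464·-11.578 = 381.399352
x = (-1179.699542·9.318 − -0.464·299.180458) / 381.399352 = -28.457365
y = (41.508·299.180458 − -1179.699542·-11.578) / 381.399352 = -3.251654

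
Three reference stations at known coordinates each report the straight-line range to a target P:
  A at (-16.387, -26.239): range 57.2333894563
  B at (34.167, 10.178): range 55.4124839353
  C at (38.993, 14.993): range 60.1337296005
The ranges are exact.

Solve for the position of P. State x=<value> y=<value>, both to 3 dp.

eq1: (x + 16.387)² + (y + 26.239)² = 57.2333894563²
eq2: (x − 34.167)² + (y − 10.178)² = 55.4124839353²
eq3: (x − 38.993)² + (y − 14.993)² = 60.1337296005²
eq2−eq1, eq2−eq3 (x²,y² cancel):
  -101.108·x − 72.834·y = -519.074176
  9.652·x + 9.630·y = -71.253535
det = -101.108·9.630 − -72.834·9.652 = -270.676272
x = (-519.074176·9.630 − -72.834·-71.253535) / -270.676272 = 37.640404
y = (-101.108·-71.253535 − -519.074176·9.652) / -270.676272 = -45.125516

x=37.640 y=-45.126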